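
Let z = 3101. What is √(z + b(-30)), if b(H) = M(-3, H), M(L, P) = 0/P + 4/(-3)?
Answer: √27897/3 ≈ 55.675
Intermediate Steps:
M(L, P) = -4/3 (M(L, P) = 0 + 4*(-⅓) = 0 - 4/3 = -4/3)
b(H) = -4/3
√(z + b(-30)) = √(3101 - 4/3) = √(9299/3) = √27897/3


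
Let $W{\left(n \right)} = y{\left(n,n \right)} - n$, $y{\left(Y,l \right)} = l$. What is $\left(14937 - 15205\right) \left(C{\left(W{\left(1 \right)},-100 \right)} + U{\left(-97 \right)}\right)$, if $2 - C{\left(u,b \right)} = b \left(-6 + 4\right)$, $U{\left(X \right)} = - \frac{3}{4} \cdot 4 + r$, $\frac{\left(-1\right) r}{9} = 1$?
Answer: $56280$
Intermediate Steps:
$r = -9$ ($r = \left(-9\right) 1 = -9$)
$U{\left(X \right)} = -12$ ($U{\left(X \right)} = - \frac{3}{4} \cdot 4 - 9 = \left(-3\right) \frac{1}{4} \cdot 4 - 9 = \left(- \frac{3}{4}\right) 4 - 9 = -3 - 9 = -12$)
$W{\left(n \right)} = 0$ ($W{\left(n \right)} = n - n = 0$)
$C{\left(u,b \right)} = 2 + 2 b$ ($C{\left(u,b \right)} = 2 - b \left(-6 + 4\right) = 2 - b \left(-2\right) = 2 - - 2 b = 2 + 2 b$)
$\left(14937 - 15205\right) \left(C{\left(W{\left(1 \right)},-100 \right)} + U{\left(-97 \right)}\right) = \left(14937 - 15205\right) \left(\left(2 + 2 \left(-100\right)\right) - 12\right) = - 268 \left(\left(2 - 200\right) - 12\right) = - 268 \left(-198 - 12\right) = \left(-268\right) \left(-210\right) = 56280$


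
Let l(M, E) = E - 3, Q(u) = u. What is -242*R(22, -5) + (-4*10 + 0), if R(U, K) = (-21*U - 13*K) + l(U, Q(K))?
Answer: 97970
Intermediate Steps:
l(M, E) = -3 + E
R(U, K) = -3 - 21*U - 12*K (R(U, K) = (-21*U - 13*K) + (-3 + K) = -3 - 21*U - 12*K)
-242*R(22, -5) + (-4*10 + 0) = -242*(-3 - 21*22 - 12*(-5)) + (-4*10 + 0) = -242*(-3 - 462 + 60) + (-40 + 0) = -242*(-405) - 40 = 98010 - 40 = 97970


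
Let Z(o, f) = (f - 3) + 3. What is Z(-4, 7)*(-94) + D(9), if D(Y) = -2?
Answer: -660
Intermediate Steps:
Z(o, f) = f (Z(o, f) = (-3 + f) + 3 = f)
Z(-4, 7)*(-94) + D(9) = 7*(-94) - 2 = -658 - 2 = -660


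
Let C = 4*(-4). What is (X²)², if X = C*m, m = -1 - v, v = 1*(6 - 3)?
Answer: 16777216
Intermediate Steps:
v = 3 (v = 1*3 = 3)
C = -16
m = -4 (m = -1 - 1*3 = -1 - 3 = -4)
X = 64 (X = -16*(-4) = 64)
(X²)² = (64²)² = 4096² = 16777216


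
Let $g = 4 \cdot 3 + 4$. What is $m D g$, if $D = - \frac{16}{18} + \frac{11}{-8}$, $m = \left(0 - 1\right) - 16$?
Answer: $\frac{5542}{9} \approx 615.78$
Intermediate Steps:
$m = -17$ ($m = \left(0 - 1\right) - 16 = -1 - 16 = -17$)
$D = - \frac{163}{72}$ ($D = \left(-16\right) \frac{1}{18} + 11 \left(- \frac{1}{8}\right) = - \frac{8}{9} - \frac{11}{8} = - \frac{163}{72} \approx -2.2639$)
$g = 16$ ($g = 12 + 4 = 16$)
$m D g = \left(-17\right) \left(- \frac{163}{72}\right) 16 = \frac{2771}{72} \cdot 16 = \frac{5542}{9}$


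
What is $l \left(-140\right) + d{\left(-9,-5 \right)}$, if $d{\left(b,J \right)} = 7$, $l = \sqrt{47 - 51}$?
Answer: $7 - 280 i \approx 7.0 - 280.0 i$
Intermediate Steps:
$l = 2 i$ ($l = \sqrt{-4} = 2 i \approx 2.0 i$)
$l \left(-140\right) + d{\left(-9,-5 \right)} = 2 i \left(-140\right) + 7 = - 280 i + 7 = 7 - 280 i$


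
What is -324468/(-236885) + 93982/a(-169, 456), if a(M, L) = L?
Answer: 11205441739/54009780 ≈ 207.47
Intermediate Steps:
-324468/(-236885) + 93982/a(-169, 456) = -324468/(-236885) + 93982/456 = -324468*(-1/236885) + 93982*(1/456) = 324468/236885 + 46991/228 = 11205441739/54009780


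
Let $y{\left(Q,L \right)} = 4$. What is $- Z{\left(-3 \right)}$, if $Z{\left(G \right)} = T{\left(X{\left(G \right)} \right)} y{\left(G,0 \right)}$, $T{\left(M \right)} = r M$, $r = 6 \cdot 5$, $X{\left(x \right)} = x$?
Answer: $360$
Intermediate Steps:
$r = 30$
$T{\left(M \right)} = 30 M$
$Z{\left(G \right)} = 120 G$ ($Z{\left(G \right)} = 30 G 4 = 120 G$)
$- Z{\left(-3 \right)} = - 120 \left(-3\right) = \left(-1\right) \left(-360\right) = 360$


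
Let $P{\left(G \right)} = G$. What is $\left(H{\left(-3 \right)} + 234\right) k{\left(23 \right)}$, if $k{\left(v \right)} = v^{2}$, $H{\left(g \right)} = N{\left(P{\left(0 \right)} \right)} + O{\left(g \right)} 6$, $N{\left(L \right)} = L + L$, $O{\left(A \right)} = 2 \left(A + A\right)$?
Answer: $85698$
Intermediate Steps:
$O{\left(A \right)} = 4 A$ ($O{\left(A \right)} = 2 \cdot 2 A = 4 A$)
$N{\left(L \right)} = 2 L$
$H{\left(g \right)} = 24 g$ ($H{\left(g \right)} = 2 \cdot 0 + 4 g 6 = 0 + 24 g = 24 g$)
$\left(H{\left(-3 \right)} + 234\right) k{\left(23 \right)} = \left(24 \left(-3\right) + 234\right) 23^{2} = \left(-72 + 234\right) 529 = 162 \cdot 529 = 85698$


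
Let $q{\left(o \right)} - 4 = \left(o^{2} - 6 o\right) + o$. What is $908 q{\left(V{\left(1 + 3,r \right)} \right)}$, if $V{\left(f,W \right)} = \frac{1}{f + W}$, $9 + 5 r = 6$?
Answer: $\frac{686448}{289} \approx 2375.3$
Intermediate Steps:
$r = - \frac{3}{5}$ ($r = - \frac{9}{5} + \frac{1}{5} \cdot 6 = - \frac{9}{5} + \frac{6}{5} = - \frac{3}{5} \approx -0.6$)
$V{\left(f,W \right)} = \frac{1}{W + f}$
$q{\left(o \right)} = 4 + o^{2} - 5 o$ ($q{\left(o \right)} = 4 + \left(\left(o^{2} - 6 o\right) + o\right) = 4 + \left(o^{2} - 5 o\right) = 4 + o^{2} - 5 o$)
$908 q{\left(V{\left(1 + 3,r \right)} \right)} = 908 \left(4 + \left(\frac{1}{- \frac{3}{5} + \left(1 + 3\right)}\right)^{2} - \frac{5}{- \frac{3}{5} + \left(1 + 3\right)}\right) = 908 \left(4 + \left(\frac{1}{- \frac{3}{5} + 4}\right)^{2} - \frac{5}{- \frac{3}{5} + 4}\right) = 908 \left(4 + \left(\frac{1}{\frac{17}{5}}\right)^{2} - \frac{5}{\frac{17}{5}}\right) = 908 \left(4 + \left(\frac{5}{17}\right)^{2} - \frac{25}{17}\right) = 908 \left(4 + \frac{25}{289} - \frac{25}{17}\right) = 908 \cdot \frac{756}{289} = \frac{686448}{289}$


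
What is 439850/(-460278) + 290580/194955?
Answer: 1599887483/2991116583 ≈ 0.53488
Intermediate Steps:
439850/(-460278) + 290580/194955 = 439850*(-1/460278) + 290580*(1/194955) = -219925/230139 + 19372/12997 = 1599887483/2991116583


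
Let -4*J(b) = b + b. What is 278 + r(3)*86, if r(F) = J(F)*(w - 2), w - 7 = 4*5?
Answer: -2947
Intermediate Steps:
J(b) = -b/2 (J(b) = -(b + b)/4 = -b/2)
w = 27 (w = 7 + 4*5 = 7 + 20 = 27)
r(F) = -25*F/2 (r(F) = (-F/2)*(27 - 2) = -F/2*25 = -25*F/2)
278 + r(3)*86 = 278 - 25/2*3*86 = 278 - 75/2*86 = 278 - 3225 = -2947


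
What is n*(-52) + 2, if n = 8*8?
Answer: -3326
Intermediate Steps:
n = 64
n*(-52) + 2 = 64*(-52) + 2 = -3328 + 2 = -3326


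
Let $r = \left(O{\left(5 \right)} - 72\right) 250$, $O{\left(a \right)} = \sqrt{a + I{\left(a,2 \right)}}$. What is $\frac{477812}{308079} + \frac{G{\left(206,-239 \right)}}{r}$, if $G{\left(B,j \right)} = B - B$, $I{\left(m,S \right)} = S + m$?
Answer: $\frac{477812}{308079} \approx 1.5509$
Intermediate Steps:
$O{\left(a \right)} = \sqrt{2 + 2 a}$ ($O{\left(a \right)} = \sqrt{a + \left(2 + a\right)} = \sqrt{2 + 2 a}$)
$G{\left(B,j \right)} = 0$
$r = -18000 + 500 \sqrt{3}$ ($r = \left(\sqrt{2 + 2 \cdot 5} - 72\right) 250 = \left(\sqrt{2 + 10} - 72\right) 250 = \left(\sqrt{12} - 72\right) 250 = \left(2 \sqrt{3} - 72\right) 250 = \left(-72 + 2 \sqrt{3}\right) 250 = -18000 + 500 \sqrt{3} \approx -17134.0$)
$\frac{477812}{308079} + \frac{G{\left(206,-239 \right)}}{r} = \frac{477812}{308079} + \frac{0}{-18000 + 500 \sqrt{3}} = 477812 \cdot \frac{1}{308079} + 0 = \frac{477812}{308079} + 0 = \frac{477812}{308079}$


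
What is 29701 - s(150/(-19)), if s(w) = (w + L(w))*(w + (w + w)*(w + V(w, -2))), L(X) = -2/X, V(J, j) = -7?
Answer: 215631725/6859 ≈ 31438.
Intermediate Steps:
s(w) = (w - 2/w)*(w + 2*w*(-7 + w)) (s(w) = (w - 2/w)*(w + (w + w)*(w - 7)) = (w - 2/w)*(w + (2*w)*(-7 + w)) = (w - 2/w)*(w + 2*w*(-7 + w)))
29701 - s(150/(-19)) = 29701 - (26 + (150/(-19))*(-4 - 1950/(-19) + 2*(150/(-19))²)) = 29701 - (26 + (150*(-1/19))*(-4 - 1950*(-1)/19 + 2*(150*(-1/19))²)) = 29701 - (26 - 150*(-4 - 13*(-150/19) + 2*(-150/19)²)/19) = 29701 - (26 - 150*(-4 + 1950/19 + 2*(22500/361))/19) = 29701 - (26 - 150*(-4 + 1950/19 + 45000/361)/19) = 29701 - (26 - 150/19*80606/361) = 29701 - (26 - 12090900/6859) = 29701 - 1*(-11912566/6859) = 29701 + 11912566/6859 = 215631725/6859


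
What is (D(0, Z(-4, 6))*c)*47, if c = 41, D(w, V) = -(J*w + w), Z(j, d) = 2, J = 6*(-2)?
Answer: 0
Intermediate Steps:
J = -12
D(w, V) = 11*w (D(w, V) = -(-12*w + w) = -(-11)*w = 11*w)
(D(0, Z(-4, 6))*c)*47 = ((11*0)*41)*47 = (0*41)*47 = 0*47 = 0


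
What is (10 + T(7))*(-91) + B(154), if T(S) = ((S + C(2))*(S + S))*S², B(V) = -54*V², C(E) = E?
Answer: -1843408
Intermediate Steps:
T(S) = 2*S³*(2 + S) (T(S) = ((S + 2)*(S + S))*S² = ((2 + S)*(2*S))*S² = (2*S*(2 + S))*S² = 2*S³*(2 + S))
(10 + T(7))*(-91) + B(154) = (10 + 2*7³*(2 + 7))*(-91) - 54*154² = (10 + 2*343*9)*(-91) - 54*23716 = (10 + 6174)*(-91) - 1280664 = 6184*(-91) - 1280664 = -562744 - 1280664 = -1843408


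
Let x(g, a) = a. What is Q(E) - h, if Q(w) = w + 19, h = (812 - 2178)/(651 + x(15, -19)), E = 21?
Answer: 13323/316 ≈ 42.161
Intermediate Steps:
h = -683/316 (h = (812 - 2178)/(651 - 19) = -1366/632 = -1366*1/632 = -683/316 ≈ -2.1614)
Q(w) = 19 + w
Q(E) - h = (19 + 21) - 1*(-683/316) = 40 + 683/316 = 13323/316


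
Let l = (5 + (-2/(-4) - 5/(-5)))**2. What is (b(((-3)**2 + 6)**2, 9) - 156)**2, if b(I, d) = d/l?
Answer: 693163584/28561 ≈ 24270.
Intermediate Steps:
l = 169/4 (l = (5 + (-2*(-1/4) - 5*(-1/5)))**2 = (5 + (1/2 + 1))**2 = (5 + 3/2)**2 = (13/2)**2 = 169/4 ≈ 42.250)
b(I, d) = 4*d/169 (b(I, d) = d/(169/4) = d*(4/169) = 4*d/169)
(b(((-3)**2 + 6)**2, 9) - 156)**2 = ((4/169)*9 - 156)**2 = (36/169 - 156)**2 = (-26328/169)**2 = 693163584/28561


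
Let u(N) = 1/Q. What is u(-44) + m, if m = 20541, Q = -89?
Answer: 1828148/89 ≈ 20541.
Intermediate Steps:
u(N) = -1/89 (u(N) = 1/(-89) = -1/89)
u(-44) + m = -1/89 + 20541 = 1828148/89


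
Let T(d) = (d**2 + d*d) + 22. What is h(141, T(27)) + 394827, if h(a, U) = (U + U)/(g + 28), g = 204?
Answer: 11450353/29 ≈ 3.9484e+5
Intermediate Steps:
T(d) = 22 + 2*d**2 (T(d) = (d**2 + d**2) + 22 = 2*d**2 + 22 = 22 + 2*d**2)
h(a, U) = U/116 (h(a, U) = (U + U)/(204 + 28) = (2*U)/232 = (2*U)*(1/232) = U/116)
h(141, T(27)) + 394827 = (22 + 2*27**2)/116 + 394827 = (22 + 2*729)/116 + 394827 = (22 + 1458)/116 + 394827 = (1/116)*1480 + 394827 = 370/29 + 394827 = 11450353/29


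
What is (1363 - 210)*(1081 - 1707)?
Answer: -721778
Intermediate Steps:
(1363 - 210)*(1081 - 1707) = 1153*(-626) = -721778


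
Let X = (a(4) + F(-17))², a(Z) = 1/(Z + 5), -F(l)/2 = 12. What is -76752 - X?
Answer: -6263137/81 ≈ -77323.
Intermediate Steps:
F(l) = -24 (F(l) = -2*12 = -24)
a(Z) = 1/(5 + Z)
X = 46225/81 (X = (1/(5 + 4) - 24)² = (1/9 - 24)² = (⅑ - 24)² = (-215/9)² = 46225/81 ≈ 570.68)
-76752 - X = -76752 - 1*46225/81 = -76752 - 46225/81 = -6263137/81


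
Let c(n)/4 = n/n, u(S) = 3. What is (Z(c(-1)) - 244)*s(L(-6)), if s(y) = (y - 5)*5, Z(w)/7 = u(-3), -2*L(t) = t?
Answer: 2230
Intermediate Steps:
L(t) = -t/2
c(n) = 4 (c(n) = 4*(n/n) = 4*1 = 4)
Z(w) = 21 (Z(w) = 7*3 = 21)
s(y) = -25 + 5*y (s(y) = (-5 + y)*5 = -25 + 5*y)
(Z(c(-1)) - 244)*s(L(-6)) = (21 - 244)*(-25 + 5*(-½*(-6))) = -223*(-25 + 5*3) = -223*(-25 + 15) = -223*(-10) = 2230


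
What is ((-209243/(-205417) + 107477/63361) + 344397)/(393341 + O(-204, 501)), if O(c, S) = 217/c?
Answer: 914431874456411484/1044375357108425339 ≈ 0.87558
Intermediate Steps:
((-209243/(-205417) + 107477/63361) + 344397)/(393341 + O(-204, 501)) = ((-209243/(-205417) + 107477/63361) + 344397)/(393341 + 217/(-204)) = ((-209243*(-1/205417) + 107477*(1/63361)) + 344397)/(393341 + 217*(-1/204)) = ((209243/205417 + 107477/63361) + 344397)/(393341 - 217/204) = (35335448632/13015426537 + 344397)/(80241347/204) = (4482509188511821/13015426537)*(204/80241347) = 914431874456411484/1044375357108425339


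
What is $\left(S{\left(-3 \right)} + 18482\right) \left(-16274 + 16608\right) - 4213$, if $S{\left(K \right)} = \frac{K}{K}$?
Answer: $6169109$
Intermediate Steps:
$S{\left(K \right)} = 1$
$\left(S{\left(-3 \right)} + 18482\right) \left(-16274 + 16608\right) - 4213 = \left(1 + 18482\right) \left(-16274 + 16608\right) - 4213 = 18483 \cdot 334 - 4213 = 6173322 - 4213 = 6169109$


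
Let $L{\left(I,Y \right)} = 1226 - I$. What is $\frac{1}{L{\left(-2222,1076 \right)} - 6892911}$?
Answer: $- \frac{1}{6889463} \approx -1.4515 \cdot 10^{-7}$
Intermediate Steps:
$\frac{1}{L{\left(-2222,1076 \right)} - 6892911} = \frac{1}{\left(1226 - -2222\right) - 6892911} = \frac{1}{\left(1226 + 2222\right) - 6892911} = \frac{1}{3448 - 6892911} = \frac{1}{-6889463} = - \frac{1}{6889463}$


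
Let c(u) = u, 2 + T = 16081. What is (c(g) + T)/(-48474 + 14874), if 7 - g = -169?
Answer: -3251/6720 ≈ -0.48378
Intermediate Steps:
g = 176 (g = 7 - 1*(-169) = 7 + 169 = 176)
T = 16079 (T = -2 + 16081 = 16079)
(c(g) + T)/(-48474 + 14874) = (176 + 16079)/(-48474 + 14874) = 16255/(-33600) = 16255*(-1/33600) = -3251/6720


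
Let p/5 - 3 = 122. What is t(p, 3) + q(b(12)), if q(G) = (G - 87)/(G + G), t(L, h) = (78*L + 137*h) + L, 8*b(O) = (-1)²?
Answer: 98877/2 ≈ 49439.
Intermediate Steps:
p = 625 (p = 15 + 5*122 = 15 + 610 = 625)
b(O) = ⅛ (b(O) = (⅛)*(-1)² = (⅛)*1 = ⅛)
t(L, h) = 79*L + 137*h
q(G) = (-87 + G)/(2*G) (q(G) = (-87 + G)/((2*G)) = (-87 + G)*(1/(2*G)) = (-87 + G)/(2*G))
t(p, 3) + q(b(12)) = (79*625 + 137*3) + (-87 + ⅛)/(2*(⅛)) = (49375 + 411) + (½)*8*(-695/8) = 49786 - 695/2 = 98877/2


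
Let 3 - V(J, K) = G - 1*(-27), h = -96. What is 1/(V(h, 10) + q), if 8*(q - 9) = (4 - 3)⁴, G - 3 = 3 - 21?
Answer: 8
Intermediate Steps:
G = -15 (G = 3 + (3 - 21) = 3 - 18 = -15)
V(J, K) = -9 (V(J, K) = 3 - (-15 - 1*(-27)) = 3 - (-15 + 27) = 3 - 1*12 = 3 - 12 = -9)
q = 73/8 (q = 9 + (4 - 3)⁴/8 = 9 + (⅛)*1⁴ = 9 + (⅛)*1 = 9 + ⅛ = 73/8 ≈ 9.1250)
1/(V(h, 10) + q) = 1/(-9 + 73/8) = 1/(⅛) = 8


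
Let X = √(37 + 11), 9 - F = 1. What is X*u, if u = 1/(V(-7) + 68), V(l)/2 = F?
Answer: √3/21 ≈ 0.082479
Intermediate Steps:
F = 8 (F = 9 - 1*1 = 9 - 1 = 8)
V(l) = 16 (V(l) = 2*8 = 16)
u = 1/84 (u = 1/(16 + 68) = 1/84 ≈ 0.011905)
X = 4*√3 (X = √48 = 4*√3 ≈ 6.9282)
X*u = (4*√3)*(1/84) = √3/21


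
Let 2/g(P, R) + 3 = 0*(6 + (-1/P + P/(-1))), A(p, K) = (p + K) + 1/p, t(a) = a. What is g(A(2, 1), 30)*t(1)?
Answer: -⅔ ≈ -0.66667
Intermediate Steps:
A(p, K) = K + p + 1/p (A(p, K) = (K + p) + 1/p = K + p + 1/p)
g(P, R) = -⅔ (g(P, R) = 2/(-3 + 0*(6 + (-1/P + P/(-1)))) = 2/(-3 + 0*(6 + (-1/P + P*(-1)))) = 2/(-3 + 0*(6 + (-1/P - P))) = 2/(-3 + 0*(6 + (-P - 1/P))) = 2/(-3 + 0*(6 - P - 1/P)) = 2/(-3 + 0) = 2/(-3) = 2*(-⅓) = -⅔)
g(A(2, 1), 30)*t(1) = -⅔*1 = -⅔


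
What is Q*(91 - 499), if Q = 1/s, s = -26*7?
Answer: 204/91 ≈ 2.2418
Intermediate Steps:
s = -182
Q = -1/182 (Q = 1/(-182) = -1/182 ≈ -0.0054945)
Q*(91 - 499) = -(91 - 499)/182 = -1/182*(-408) = 204/91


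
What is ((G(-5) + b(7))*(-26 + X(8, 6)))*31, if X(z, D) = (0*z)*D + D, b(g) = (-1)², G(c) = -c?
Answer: -3720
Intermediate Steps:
b(g) = 1
X(z, D) = D (X(z, D) = 0*D + D = 0 + D = D)
((G(-5) + b(7))*(-26 + X(8, 6)))*31 = ((-1*(-5) + 1)*(-26 + 6))*31 = ((5 + 1)*(-20))*31 = (6*(-20))*31 = -120*31 = -3720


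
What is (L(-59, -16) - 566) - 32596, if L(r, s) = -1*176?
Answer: -33338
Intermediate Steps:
L(r, s) = -176
(L(-59, -16) - 566) - 32596 = (-176 - 566) - 32596 = -742 - 32596 = -33338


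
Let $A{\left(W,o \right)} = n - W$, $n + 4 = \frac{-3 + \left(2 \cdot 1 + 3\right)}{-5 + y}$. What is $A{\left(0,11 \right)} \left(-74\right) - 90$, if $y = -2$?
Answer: $\frac{1590}{7} \approx 227.14$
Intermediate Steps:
$n = - \frac{30}{7}$ ($n = -4 + \frac{-3 + \left(2 \cdot 1 + 3\right)}{-5 - 2} = -4 + \frac{-3 + \left(2 + 3\right)}{-7} = -4 + \left(-3 + 5\right) \left(- \frac{1}{7}\right) = -4 + 2 \left(- \frac{1}{7}\right) = -4 - \frac{2}{7} = - \frac{30}{7} \approx -4.2857$)
$A{\left(W,o \right)} = - \frac{30}{7} - W$
$A{\left(0,11 \right)} \left(-74\right) - 90 = \left(- \frac{30}{7} - 0\right) \left(-74\right) - 90 = \left(- \frac{30}{7} + 0\right) \left(-74\right) - 90 = \left(- \frac{30}{7}\right) \left(-74\right) - 90 = \frac{2220}{7} - 90 = \frac{1590}{7}$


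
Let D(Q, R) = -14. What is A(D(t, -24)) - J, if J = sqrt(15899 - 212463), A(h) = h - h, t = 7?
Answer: -2*I*sqrt(49141) ≈ -443.36*I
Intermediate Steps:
A(h) = 0
J = 2*I*sqrt(49141) (J = sqrt(-196564) = 2*I*sqrt(49141) ≈ 443.36*I)
A(D(t, -24)) - J = 0 - 2*I*sqrt(49141) = -2*I*sqrt(49141)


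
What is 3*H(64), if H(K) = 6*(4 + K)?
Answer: 1224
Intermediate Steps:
H(K) = 24 + 6*K
3*H(64) = 3*(24 + 6*64) = 3*(24 + 384) = 3*408 = 1224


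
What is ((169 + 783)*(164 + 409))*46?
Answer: 25092816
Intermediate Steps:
((169 + 783)*(164 + 409))*46 = (952*573)*46 = 545496*46 = 25092816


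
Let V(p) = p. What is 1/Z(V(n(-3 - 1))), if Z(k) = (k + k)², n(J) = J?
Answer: 1/64 ≈ 0.015625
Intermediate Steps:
Z(k) = 4*k² (Z(k) = (2*k)² = 4*k²)
1/Z(V(n(-3 - 1))) = 1/(4*(-3 - 1)²) = 1/(4*(-4)²) = 1/(4*16) = 1/64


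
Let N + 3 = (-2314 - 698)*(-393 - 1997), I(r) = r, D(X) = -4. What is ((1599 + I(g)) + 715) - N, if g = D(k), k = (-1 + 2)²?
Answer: -7196367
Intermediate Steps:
k = 1 (k = 1² = 1)
g = -4
N = 7198677 (N = -3 + (-2314 - 698)*(-393 - 1997) = -3 - 3012*(-2390) = -3 + 7198680 = 7198677)
((1599 + I(g)) + 715) - N = ((1599 - 4) + 715) - 1*7198677 = (1595 + 715) - 7198677 = 2310 - 7198677 = -7196367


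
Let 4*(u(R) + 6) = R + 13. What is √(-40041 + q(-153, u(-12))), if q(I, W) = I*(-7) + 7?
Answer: I*√38963 ≈ 197.39*I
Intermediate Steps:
u(R) = -11/4 + R/4 (u(R) = -6 + (R + 13)/4 = -6 + (13 + R)/4 = -6 + (13/4 + R/4) = -11/4 + R/4)
q(I, W) = 7 - 7*I (q(I, W) = -7*I + 7 = 7 - 7*I)
√(-40041 + q(-153, u(-12))) = √(-40041 + (7 - 7*(-153))) = √(-40041 + (7 + 1071)) = √(-40041 + 1078) = √(-38963) = I*√38963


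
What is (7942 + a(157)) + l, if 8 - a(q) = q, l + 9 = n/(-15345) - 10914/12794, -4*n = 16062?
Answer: 509356456699/65441310 ≈ 7783.4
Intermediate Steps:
n = -8031/2 (n = -¼*16062 = -8031/2 ≈ -4015.5)
l = -627672131/65441310 (l = -9 + (-8031/2/(-15345) - 10914/12794) = -9 + (-8031/2*(-1/15345) - 10914*1/12794) = -9 + (2677/10230 - 5457/6397) = -9 - 38700341/65441310 = -627672131/65441310 ≈ -9.5914)
a(q) = 8 - q
(7942 + a(157)) + l = (7942 + (8 - 1*157)) - 627672131/65441310 = (7942 + (8 - 157)) - 627672131/65441310 = (7942 - 149) - 627672131/65441310 = 7793 - 627672131/65441310 = 509356456699/65441310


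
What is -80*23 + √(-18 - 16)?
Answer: -1840 + I*√34 ≈ -1840.0 + 5.831*I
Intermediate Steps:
-80*23 + √(-18 - 16) = -1840 + √(-34) = -1840 + I*√34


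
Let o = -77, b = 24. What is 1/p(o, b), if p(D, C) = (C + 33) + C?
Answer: 1/81 ≈ 0.012346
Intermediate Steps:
p(D, C) = 33 + 2*C (p(D, C) = (33 + C) + C = 33 + 2*C)
1/p(o, b) = 1/(33 + 2*24) = 1/(33 + 48) = 1/81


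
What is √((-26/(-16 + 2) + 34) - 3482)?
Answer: I*√168861/7 ≈ 58.704*I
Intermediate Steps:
√((-26/(-16 + 2) + 34) - 3482) = √((-26/(-14) + 34) - 3482) = √((-26*(-1/14) + 34) - 3482) = √((13/7 + 34) - 3482) = √(251/7 - 3482) = √(-24123/7) = I*√168861/7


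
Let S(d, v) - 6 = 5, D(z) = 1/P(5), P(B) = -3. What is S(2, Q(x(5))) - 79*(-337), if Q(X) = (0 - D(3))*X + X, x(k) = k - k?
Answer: 26634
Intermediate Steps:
D(z) = -⅓ (D(z) = 1/(-3) = -⅓)
x(k) = 0
Q(X) = 4*X/3 (Q(X) = (0 - 1*(-⅓))*X + X = (0 + ⅓)*X + X = X/3 + X = 4*X/3)
S(d, v) = 11 (S(d, v) = 6 + 5 = 11)
S(2, Q(x(5))) - 79*(-337) = 11 - 79*(-337) = 11 + 26623 = 26634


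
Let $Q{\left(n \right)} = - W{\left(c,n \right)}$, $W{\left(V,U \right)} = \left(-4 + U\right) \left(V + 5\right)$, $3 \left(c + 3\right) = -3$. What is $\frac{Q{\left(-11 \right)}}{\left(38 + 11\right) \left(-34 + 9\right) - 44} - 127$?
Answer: $- \frac{53726}{423} \approx -127.01$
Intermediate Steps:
$c = -4$ ($c = -3 + \frac{1}{3} \left(-3\right) = -3 - 1 = -4$)
$W{\left(V,U \right)} = \left(-4 + U\right) \left(5 + V\right)$
$Q{\left(n \right)} = 4 - n$ ($Q{\left(n \right)} = - (-20 - -16 + 5 n + n \left(-4\right)) = - (-20 + 16 + 5 n - 4 n) = - (-4 + n) = 4 - n$)
$\frac{Q{\left(-11 \right)}}{\left(38 + 11\right) \left(-34 + 9\right) - 44} - 127 = \frac{4 - -11}{\left(38 + 11\right) \left(-34 + 9\right) - 44} - 127 = \frac{4 + 11}{49 \left(-25\right) - 44} - 127 = \frac{15}{-1225 - 44} - 127 = \frac{15}{-1269} - 127 = 15 \left(- \frac{1}{1269}\right) - 127 = - \frac{5}{423} - 127 = - \frac{53726}{423}$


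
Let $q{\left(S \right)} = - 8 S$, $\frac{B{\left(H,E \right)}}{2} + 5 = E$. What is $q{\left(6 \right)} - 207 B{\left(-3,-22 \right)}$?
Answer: $11130$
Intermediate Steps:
$B{\left(H,E \right)} = -10 + 2 E$
$q{\left(6 \right)} - 207 B{\left(-3,-22 \right)} = \left(-8\right) 6 - 207 \left(-10 + 2 \left(-22\right)\right) = -48 - 207 \left(-10 - 44\right) = -48 - -11178 = -48 + 11178 = 11130$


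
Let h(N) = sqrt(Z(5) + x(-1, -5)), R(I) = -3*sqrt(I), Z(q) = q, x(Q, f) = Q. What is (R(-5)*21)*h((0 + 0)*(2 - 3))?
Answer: -126*I*sqrt(5) ≈ -281.74*I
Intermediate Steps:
h(N) = 2 (h(N) = sqrt(5 - 1) = sqrt(4) = 2)
(R(-5)*21)*h((0 + 0)*(2 - 3)) = (-3*I*sqrt(5)*21)*2 = -63*I*sqrt(5)*2 = -126*I*sqrt(5)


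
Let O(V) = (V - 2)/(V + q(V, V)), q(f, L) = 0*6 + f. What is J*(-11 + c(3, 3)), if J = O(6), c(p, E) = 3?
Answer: -8/3 ≈ -2.6667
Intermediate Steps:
q(f, L) = f (q(f, L) = 0 + f = f)
O(V) = (-2 + V)/(2*V) (O(V) = (V - 2)/(V + V) = (-2 + V)/((2*V)) = (-2 + V)*(1/(2*V)) = (-2 + V)/(2*V))
J = ⅓ (J = (½)*(-2 + 6)/6 = (½)*(⅙)*4 = ⅓ ≈ 0.33333)
J*(-11 + c(3, 3)) = (-11 + 3)/3 = (⅓)*(-8) = -8/3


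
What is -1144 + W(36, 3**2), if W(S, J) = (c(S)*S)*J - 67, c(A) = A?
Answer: 10453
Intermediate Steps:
W(S, J) = -67 + J*S**2 (W(S, J) = (S*S)*J - 67 = S**2*J - 67 = J*S**2 - 67 = -67 + J*S**2)
-1144 + W(36, 3**2) = -1144 + (-67 + 3**2*36**2) = -1144 + (-67 + 9*1296) = -1144 + (-67 + 11664) = -1144 + 11597 = 10453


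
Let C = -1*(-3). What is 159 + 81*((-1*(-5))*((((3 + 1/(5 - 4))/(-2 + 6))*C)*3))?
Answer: 3804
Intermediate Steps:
C = 3
159 + 81*((-1*(-5))*((((3 + 1/(5 - 4))/(-2 + 6))*C)*3)) = 159 + 81*((-1*(-5))*((((3 + 1/(5 - 4))/(-2 + 6))*3)*3)) = 159 + 81*(5*((((3 + 1/1)/4)*3)*3)) = 159 + 81*(5*((((3 + 1)*(1/4))*3)*3)) = 159 + 81*(5*(((4*(1/4))*3)*3)) = 159 + 81*(5*((1*3)*3)) = 159 + 81*(5*(3*3)) = 159 + 81*(5*9) = 159 + 81*45 = 159 + 3645 = 3804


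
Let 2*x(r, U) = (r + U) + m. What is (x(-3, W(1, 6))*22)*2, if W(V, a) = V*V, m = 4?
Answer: 44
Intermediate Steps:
W(V, a) = V**2
x(r, U) = 2 + U/2 + r/2 (x(r, U) = ((r + U) + 4)/2 = ((U + r) + 4)/2 = (4 + U + r)/2 = 2 + U/2 + r/2)
(x(-3, W(1, 6))*22)*2 = ((2 + (1/2)*1**2 + (1/2)*(-3))*22)*2 = ((2 + (1/2)*1 - 3/2)*22)*2 = ((2 + 1/2 - 3/2)*22)*2 = (1*22)*2 = 22*2 = 44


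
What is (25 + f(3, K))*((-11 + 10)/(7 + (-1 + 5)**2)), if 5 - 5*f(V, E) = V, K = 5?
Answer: -127/115 ≈ -1.1043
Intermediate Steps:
f(V, E) = 1 - V/5
(25 + f(3, K))*((-11 + 10)/(7 + (-1 + 5)**2)) = (25 + (1 - 1/5*3))*((-11 + 10)/(7 + (-1 + 5)**2)) = (25 + (1 - 3/5))*(-1/(7 + 4**2)) = (25 + 2/5)*(-1/(7 + 16)) = 127*(-1/23)/5 = 127*(-1*1/23)/5 = (127/5)*(-1/23) = -127/115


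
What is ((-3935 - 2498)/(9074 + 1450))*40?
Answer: -64330/2631 ≈ -24.451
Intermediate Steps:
((-3935 - 2498)/(9074 + 1450))*40 = -6433/10524*40 = -64330/2631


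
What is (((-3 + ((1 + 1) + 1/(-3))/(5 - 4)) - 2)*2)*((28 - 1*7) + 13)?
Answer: -680/3 ≈ -226.67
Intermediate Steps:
(((-3 + ((1 + 1) + 1/(-3))/(5 - 4)) - 2)*2)*((28 - 1*7) + 13) = (((-3 + (2 + 1*(-1/3))/1) - 2)*2)*((28 - 7) + 13) = (((-3 + (2 - 1/3)*1) - 2)*2)*(21 + 13) = (((-3 + (5/3)*1) - 2)*2)*34 = (((-3 + 5/3) - 2)*2)*34 = ((-4/3 - 2)*2)*34 = -10/3*2*34 = -20/3*34 = -680/3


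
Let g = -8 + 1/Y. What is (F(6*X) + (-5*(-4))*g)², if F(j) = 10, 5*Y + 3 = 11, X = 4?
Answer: 75625/4 ≈ 18906.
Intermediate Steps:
Y = 8/5 (Y = -⅗ + (⅕)*11 = -⅗ + 11/5 = 8/5 ≈ 1.6000)
g = -59/8 (g = -8 + 1/(8/5) = -8 + 5/8 = -59/8 ≈ -7.3750)
(F(6*X) + (-5*(-4))*g)² = (10 - 5*(-4)*(-59/8))² = (10 + 20*(-59/8))² = (10 - 295/2)² = (-275/2)² = 75625/4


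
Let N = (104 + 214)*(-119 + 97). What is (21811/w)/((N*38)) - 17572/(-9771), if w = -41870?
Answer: 21732791658889/12084616203440 ≈ 1.7984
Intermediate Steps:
N = -6996 (N = 318*(-22) = -6996)
(21811/w)/((N*38)) - 17572/(-9771) = (21811/(-41870))/((-6996*38)) - 17572/(-9771) = (21811*(-1/41870))/(-265848) - 17572*(-1/9771) = -21811/41870*(-1/265848) + 17572/9771 = 21811/11131055760 + 17572/9771 = 21732791658889/12084616203440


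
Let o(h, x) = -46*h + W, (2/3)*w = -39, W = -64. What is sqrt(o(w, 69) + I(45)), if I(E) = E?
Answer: 4*sqrt(167) ≈ 51.691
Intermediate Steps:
w = -117/2 (w = (3/2)*(-39) = -117/2 ≈ -58.500)
o(h, x) = -64 - 46*h (o(h, x) = -46*h - 64 = -64 - 46*h)
sqrt(o(w, 69) + I(45)) = sqrt((-64 - 46*(-117/2)) + 45) = sqrt((-64 + 2691) + 45) = sqrt(2627 + 45) = sqrt(2672) = 4*sqrt(167)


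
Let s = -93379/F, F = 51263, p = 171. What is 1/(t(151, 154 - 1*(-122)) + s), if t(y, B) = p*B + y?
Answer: 51263/2427055882 ≈ 2.1121e-5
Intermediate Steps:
t(y, B) = y + 171*B (t(y, B) = 171*B + y = y + 171*B)
s = -93379/51263 ≈ -1.8216
1/(t(151, 154 - 1*(-122)) + s) = 1/((151 + 171*(154 - 1*(-122))) - 93379/51263) = 1/((151 + 171*(154 + 122)) - 93379/51263) = 1/((151 + 171*276) - 93379/51263) = 1/((151 + 47196) - 93379/51263) = 1/(47347 - 93379/51263) = 1/(2427055882/51263) = 51263/2427055882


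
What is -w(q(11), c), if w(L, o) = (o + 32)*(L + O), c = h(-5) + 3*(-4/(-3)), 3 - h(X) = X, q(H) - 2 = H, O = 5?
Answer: -792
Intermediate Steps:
q(H) = 2 + H
h(X) = 3 - X
c = 12 (c = (3 - 1*(-5)) + 3*(-4/(-3)) = (3 + 5) + 3*(-4*(-⅓)) = 8 + 3*(4/3) = 8 + 4 = 12)
w(L, o) = (5 + L)*(32 + o) (w(L, o) = (o + 32)*(L + 5) = (32 + o)*(5 + L) = (5 + L)*(32 + o))
-w(q(11), c) = -(160 + 5*12 + 32*(2 + 11) + (2 + 11)*12) = -(160 + 60 + 32*13 + 13*12) = -(160 + 60 + 416 + 156) = -1*792 = -792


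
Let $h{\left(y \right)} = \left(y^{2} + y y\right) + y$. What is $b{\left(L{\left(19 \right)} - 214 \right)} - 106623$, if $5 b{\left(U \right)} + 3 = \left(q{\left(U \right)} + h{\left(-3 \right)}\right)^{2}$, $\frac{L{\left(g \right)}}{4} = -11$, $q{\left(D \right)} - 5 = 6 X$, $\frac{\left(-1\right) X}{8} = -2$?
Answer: $- \frac{519662}{5} \approx -1.0393 \cdot 10^{5}$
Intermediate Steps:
$X = 16$ ($X = \left(-8\right) \left(-2\right) = 16$)
$h{\left(y \right)} = y + 2 y^{2}$ ($h{\left(y \right)} = \left(y^{2} + y^{2}\right) + y = 2 y^{2} + y = y + 2 y^{2}$)
$q{\left(D \right)} = 101$ ($q{\left(D \right)} = 5 + 6 \cdot 16 = 5 + 96 = 101$)
$L{\left(g \right)} = -44$ ($L{\left(g \right)} = 4 \left(-11\right) = -44$)
$b{\left(U \right)} = \frac{13453}{5}$ ($b{\left(U \right)} = - \frac{3}{5} + \frac{\left(101 - 3 \left(1 + 2 \left(-3\right)\right)\right)^{2}}{5} = - \frac{3}{5} + \frac{\left(101 - 3 \left(1 - 6\right)\right)^{2}}{5} = - \frac{3}{5} + \frac{\left(101 - -15\right)^{2}}{5} = - \frac{3}{5} + \frac{\left(101 + 15\right)^{2}}{5} = - \frac{3}{5} + \frac{116^{2}}{5} = - \frac{3}{5} + \frac{1}{5} \cdot 13456 = - \frac{3}{5} + \frac{13456}{5} = \frac{13453}{5}$)
$b{\left(L{\left(19 \right)} - 214 \right)} - 106623 = \frac{13453}{5} - 106623 = - \frac{519662}{5}$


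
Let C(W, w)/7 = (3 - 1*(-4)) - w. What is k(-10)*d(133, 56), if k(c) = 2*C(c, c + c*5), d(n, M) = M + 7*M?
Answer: 420224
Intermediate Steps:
d(n, M) = 8*M
C(W, w) = 49 - 7*w (C(W, w) = 7*((3 - 1*(-4)) - w) = 7*((3 + 4) - w) = 7*(7 - w) = 49 - 7*w)
k(c) = 98 - 84*c (k(c) = 2*(49 - 7*(c + c*5)) = 2*(49 - 7*(c + 5*c)) = 2*(49 - 42*c) = 98 - 84*c)
k(-10)*d(133, 56) = (98 - 84*(-10))*(8*56) = (98 + 840)*448 = 938*448 = 420224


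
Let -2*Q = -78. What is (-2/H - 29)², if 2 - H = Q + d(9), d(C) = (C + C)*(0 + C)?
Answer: 33281361/39601 ≈ 840.42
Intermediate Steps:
Q = 39 (Q = -½*(-78) = 39)
d(C) = 2*C² (d(C) = (2*C)*C = 2*C²)
H = -199 (H = 2 - (39 + 2*9²) = 2 - (39 + 2*81) = 2 - (39 + 162) = 2 - 1*201 = 2 - 201 = -199)
(-2/H - 29)² = (-2/(-199) - 29)² = (-2*(-1/199) - 29)² = (2/199 - 29)² = (-5769/199)² = 33281361/39601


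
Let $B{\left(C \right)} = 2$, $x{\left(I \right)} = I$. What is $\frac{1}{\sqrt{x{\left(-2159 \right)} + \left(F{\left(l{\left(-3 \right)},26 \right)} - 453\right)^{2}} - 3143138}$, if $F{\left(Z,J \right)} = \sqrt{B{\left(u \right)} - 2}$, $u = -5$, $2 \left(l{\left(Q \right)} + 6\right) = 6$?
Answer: $- \frac{1571569}{4939658141997} - \frac{5 \sqrt{8122}}{9879316283994} \approx -3.182 \cdot 10^{-7}$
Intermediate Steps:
$l{\left(Q \right)} = -3$ ($l{\left(Q \right)} = -6 + \frac{1}{2} \cdot 6 = -6 + 3 = -3$)
$F{\left(Z,J \right)} = 0$ ($F{\left(Z,J \right)} = \sqrt{2 - 2} = \sqrt{0} = 0$)
$\frac{1}{\sqrt{x{\left(-2159 \right)} + \left(F{\left(l{\left(-3 \right)},26 \right)} - 453\right)^{2}} - 3143138} = \frac{1}{\sqrt{-2159 + \left(0 - 453\right)^{2}} - 3143138} = \frac{1}{\sqrt{-2159 + \left(-453\right)^{2}} - 3143138} = \frac{1}{\sqrt{-2159 + 205209} - 3143138} = \frac{1}{\sqrt{203050} - 3143138} = \frac{1}{5 \sqrt{8122} - 3143138} = \frac{1}{-3143138 + 5 \sqrt{8122}}$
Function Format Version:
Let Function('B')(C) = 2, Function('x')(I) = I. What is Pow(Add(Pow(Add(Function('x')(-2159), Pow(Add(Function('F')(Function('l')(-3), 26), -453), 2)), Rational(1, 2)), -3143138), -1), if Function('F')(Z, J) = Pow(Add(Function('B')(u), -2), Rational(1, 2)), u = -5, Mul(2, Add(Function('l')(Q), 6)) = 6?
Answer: Add(Rational(-1571569, 4939658141997), Mul(Rational(-5, 9879316283994), Pow(8122, Rational(1, 2)))) ≈ -3.1820e-7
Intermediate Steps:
Function('l')(Q) = -3 (Function('l')(Q) = Add(-6, Mul(Rational(1, 2), 6)) = Add(-6, 3) = -3)
Function('F')(Z, J) = 0 (Function('F')(Z, J) = Pow(Add(2, -2), Rational(1, 2)) = Pow(0, Rational(1, 2)) = 0)
Pow(Add(Pow(Add(Function('x')(-2159), Pow(Add(Function('F')(Function('l')(-3), 26), -453), 2)), Rational(1, 2)), -3143138), -1) = Pow(Add(Pow(Add(-2159, Pow(Add(0, -453), 2)), Rational(1, 2)), -3143138), -1) = Pow(Add(Pow(Add(-2159, Pow(-453, 2)), Rational(1, 2)), -3143138), -1) = Pow(Add(Pow(Add(-2159, 205209), Rational(1, 2)), -3143138), -1) = Pow(Add(Pow(203050, Rational(1, 2)), -3143138), -1) = Pow(Add(Mul(5, Pow(8122, Rational(1, 2))), -3143138), -1) = Pow(Add(-3143138, Mul(5, Pow(8122, Rational(1, 2)))), -1)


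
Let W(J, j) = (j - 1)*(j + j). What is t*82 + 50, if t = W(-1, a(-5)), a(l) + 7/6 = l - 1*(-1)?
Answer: 47477/9 ≈ 5275.2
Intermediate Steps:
a(l) = -⅙ + l (a(l) = -7/6 + (l - 1*(-1)) = -7/6 + (l + 1) = -7/6 + (1 + l) = -⅙ + l)
W(J, j) = 2*j*(-1 + j) (W(J, j) = (-1 + j)*(2*j) = 2*j*(-1 + j))
t = 1147/18 (t = 2*(-⅙ - 5)*(-1 + (-⅙ - 5)) = 2*(-31/6)*(-1 - 31/6) = 2*(-31/6)*(-37/6) = 1147/18 ≈ 63.722)
t*82 + 50 = (1147/18)*82 + 50 = 47027/9 + 50 = 47477/9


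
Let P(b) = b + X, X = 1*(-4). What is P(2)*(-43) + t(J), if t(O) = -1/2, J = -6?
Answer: 171/2 ≈ 85.500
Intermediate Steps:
t(O) = -½ (t(O) = -1*½ = -½)
X = -4
P(b) = -4 + b (P(b) = b - 4 = -4 + b)
P(2)*(-43) + t(J) = (-4 + 2)*(-43) - ½ = -2*(-43) - ½ = 86 - ½ = 171/2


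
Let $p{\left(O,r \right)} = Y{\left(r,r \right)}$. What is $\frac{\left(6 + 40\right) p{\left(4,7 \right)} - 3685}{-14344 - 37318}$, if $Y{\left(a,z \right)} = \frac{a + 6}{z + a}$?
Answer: $\frac{12748}{180817} \approx 0.070502$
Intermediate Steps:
$Y{\left(a,z \right)} = \frac{6 + a}{a + z}$
$p{\left(O,r \right)} = \frac{6 + r}{2 r}$ ($p{\left(O,r \right)} = \frac{6 + r}{r + r} = \frac{6 + r}{2 r}$)
$\frac{\left(6 + 40\right) p{\left(4,7 \right)} - 3685}{-14344 - 37318} = \frac{\left(6 + 40\right) \frac{6 + 7}{2 \cdot 7} - 3685}{-14344 - 37318} = \frac{46 \cdot \frac{1}{2} \cdot \frac{1}{7} \cdot 13 - 3685}{-51662} = \left(46 \cdot \frac{13}{14} - 3685\right) \left(- \frac{1}{51662}\right) = \left(\frac{299}{7} - 3685\right) \left(- \frac{1}{51662}\right) = \left(- \frac{25496}{7}\right) \left(- \frac{1}{51662}\right) = \frac{12748}{180817}$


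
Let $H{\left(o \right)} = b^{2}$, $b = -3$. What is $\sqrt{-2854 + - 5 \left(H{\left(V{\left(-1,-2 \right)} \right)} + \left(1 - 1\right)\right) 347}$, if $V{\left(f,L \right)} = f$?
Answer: $i \sqrt{18469} \approx 135.9 i$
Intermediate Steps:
$H{\left(o \right)} = 9$ ($H{\left(o \right)} = \left(-3\right)^{2} = 9$)
$\sqrt{-2854 + - 5 \left(H{\left(V{\left(-1,-2 \right)} \right)} + \left(1 - 1\right)\right) 347} = \sqrt{-2854 + - 5 \left(9 + \left(1 - 1\right)\right) 347} = \sqrt{-2854 + - 5 \left(9 + 0\right) 347} = \sqrt{-2854 + \left(-5\right) 9 \cdot 347} = \sqrt{-2854 - 15615} = \sqrt{-18469} = i \sqrt{18469}$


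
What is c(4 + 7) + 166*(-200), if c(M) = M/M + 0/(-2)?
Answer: -33199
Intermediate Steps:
c(M) = 1 (c(M) = 1 + 0*(-1/2) = 1 + 0 = 1)
c(4 + 7) + 166*(-200) = 1 + 166*(-200) = 1 - 33200 = -33199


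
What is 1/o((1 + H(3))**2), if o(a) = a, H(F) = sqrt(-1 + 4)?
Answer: (1 + sqrt(3))**(-2) ≈ 0.13397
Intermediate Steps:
H(F) = sqrt(3)
1/o((1 + H(3))**2) = 1/((1 + sqrt(3))**2) = (1 + sqrt(3))**(-2)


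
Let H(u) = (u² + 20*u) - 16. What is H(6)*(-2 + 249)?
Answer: 34580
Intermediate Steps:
H(u) = -16 + u² + 20*u
H(6)*(-2 + 249) = (-16 + 6² + 20*6)*(-2 + 249) = (-16 + 36 + 120)*247 = 140*247 = 34580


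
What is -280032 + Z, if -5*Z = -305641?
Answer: -1094519/5 ≈ -2.1890e+5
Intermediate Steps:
Z = 305641/5 (Z = -⅕*(-305641) = 305641/5 ≈ 61128.)
-280032 + Z = -280032 + 305641/5 = -1094519/5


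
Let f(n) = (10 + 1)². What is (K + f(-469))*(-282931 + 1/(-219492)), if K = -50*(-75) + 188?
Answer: -28007592064903/24388 ≈ -1.1484e+9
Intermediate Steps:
K = 3938 (K = 3750 + 188 = 3938)
f(n) = 121 (f(n) = 11² = 121)
(K + f(-469))*(-282931 + 1/(-219492)) = (3938 + 121)*(-282931 + 1/(-219492)) = 4059*(-282931 - 1/219492) = 4059*(-62101091053/219492) = -28007592064903/24388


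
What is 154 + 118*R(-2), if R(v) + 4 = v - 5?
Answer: -1144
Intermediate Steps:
R(v) = -9 + v (R(v) = -4 + (v - 5) = -4 + (-5 + v) = -9 + v)
154 + 118*R(-2) = 154 + 118*(-9 - 2) = 154 + 118*(-11) = 154 - 1298 = -1144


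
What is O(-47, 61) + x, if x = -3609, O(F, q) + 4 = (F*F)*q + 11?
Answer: 131147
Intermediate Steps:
O(F, q) = 7 + q*F² (O(F, q) = -4 + ((F*F)*q + 11) = -4 + (F²*q + 11) = -4 + (q*F² + 11) = -4 + (11 + q*F²) = 7 + q*F²)
O(-47, 61) + x = (7 + 61*(-47)²) - 3609 = (7 + 61*2209) - 3609 = (7 + 134749) - 3609 = 134756 - 3609 = 131147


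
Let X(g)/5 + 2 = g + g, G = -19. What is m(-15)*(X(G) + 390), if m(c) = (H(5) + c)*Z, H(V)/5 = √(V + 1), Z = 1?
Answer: -2850 + 950*√6 ≈ -522.98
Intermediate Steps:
H(V) = 5*√(1 + V) (H(V) = 5*√(V + 1) = 5*√(1 + V))
m(c) = c + 5*√6 (m(c) = (5*√(1 + 5) + c)*1 = (5*√6 + c)*1 = (c + 5*√6)*1 = c + 5*√6)
X(g) = -10 + 10*g (X(g) = -10 + 5*(g + g) = -10 + 5*(2*g) = -10 + 10*g)
m(-15)*(X(G) + 390) = (-15 + 5*√6)*((-10 + 10*(-19)) + 390) = (-15 + 5*√6)*((-10 - 190) + 390) = (-15 + 5*√6)*(-200 + 390) = (-15 + 5*√6)*190 = -2850 + 950*√6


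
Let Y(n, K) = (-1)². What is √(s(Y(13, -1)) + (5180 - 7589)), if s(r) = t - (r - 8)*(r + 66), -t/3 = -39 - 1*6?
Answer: 19*I*√5 ≈ 42.485*I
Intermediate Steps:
Y(n, K) = 1
t = 135 (t = -3*(-39 - 1*6) = -3*(-39 - 6) = -3*(-45) = 135)
s(r) = 135 - (-8 + r)*(66 + r) (s(r) = 135 - (r - 8)*(r + 66) = 135 - (-8 + r)*(66 + r))
√(s(Y(13, -1)) + (5180 - 7589)) = √((663 - 1*1² - 58*1) + (5180 - 7589)) = √((663 - 1*1 - 58) - 2409) = √((663 - 1 - 58) - 2409) = √(604 - 2409) = √(-1805) = 19*I*√5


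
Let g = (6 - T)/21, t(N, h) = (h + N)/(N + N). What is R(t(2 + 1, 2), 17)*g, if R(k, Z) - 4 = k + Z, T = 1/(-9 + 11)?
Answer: 1441/252 ≈ 5.7183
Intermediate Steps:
T = ½ (T = 1/2 = ½ ≈ 0.50000)
t(N, h) = (N + h)/(2*N) (t(N, h) = (N + h)/((2*N)) = (N + h)*(1/(2*N)) = (N + h)/(2*N))
R(k, Z) = 4 + Z + k (R(k, Z) = 4 + (k + Z) = 4 + (Z + k) = 4 + Z + k)
g = 11/42 (g = (6 - 1*½)/21 = (6 - ½)*(1/21) = (11/2)*(1/21) = 11/42 ≈ 0.26190)
R(t(2 + 1, 2), 17)*g = (4 + 17 + ((2 + 1) + 2)/(2*(2 + 1)))*(11/42) = (4 + 17 + (½)*(3 + 2)/3)*(11/42) = (4 + 17 + (½)*(⅓)*5)*(11/42) = (4 + 17 + ⅚)*(11/42) = (131/6)*(11/42) = 1441/252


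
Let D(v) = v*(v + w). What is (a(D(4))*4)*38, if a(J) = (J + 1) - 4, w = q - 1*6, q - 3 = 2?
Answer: 1368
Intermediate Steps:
q = 5 (q = 3 + 2 = 5)
w = -1 (w = 5 - 1*6 = 5 - 6 = -1)
D(v) = v*(-1 + v) (D(v) = v*(v - 1) = v*(-1 + v))
a(J) = -3 + J (a(J) = (1 + J) - 4 = -3 + J)
(a(D(4))*4)*38 = ((-3 + 4*(-1 + 4))*4)*38 = ((-3 + 4*3)*4)*38 = ((-3 + 12)*4)*38 = (9*4)*38 = 36*38 = 1368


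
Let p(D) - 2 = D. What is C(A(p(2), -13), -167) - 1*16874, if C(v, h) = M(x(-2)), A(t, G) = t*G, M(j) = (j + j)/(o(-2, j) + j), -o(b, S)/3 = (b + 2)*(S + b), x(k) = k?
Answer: -16872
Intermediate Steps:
o(b, S) = -3*(2 + b)*(S + b) (o(b, S) = -3*(b + 2)*(S + b) = -3*(2 + b)*(S + b))
p(D) = 2 + D
M(j) = 2 (M(j) = (j + j)/((-6*j - 6*(-2) - 3*(-2)² - 3*j*(-2)) + j) = (2*j)/((-6*j + 12 - 3*4 + 6*j) + j) = (2*j)/((-6*j + 12 - 12 + 6*j) + j) = (2*j)/(0 + j) = (2*j)/j = 2)
A(t, G) = G*t
C(v, h) = 2
C(A(p(2), -13), -167) - 1*16874 = 2 - 1*16874 = 2 - 16874 = -16872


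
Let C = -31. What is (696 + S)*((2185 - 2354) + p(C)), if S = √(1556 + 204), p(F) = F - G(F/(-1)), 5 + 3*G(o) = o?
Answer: -145232 - 2504*√110/3 ≈ -1.5399e+5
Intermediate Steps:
G(o) = -5/3 + o/3
p(F) = 5/3 + 4*F/3 (p(F) = F - (-5/3 + (F/(-1))/3) = F - (-5/3 + (F*(-1))/3) = F - (-5/3 + (-F)/3) = F - (-5/3 - F/3) = F + (5/3 + F/3) = 5/3 + 4*F/3)
S = 4*√110 (S = √1760 = 4*√110 ≈ 41.952)
(696 + S)*((2185 - 2354) + p(C)) = (696 + 4*√110)*((2185 - 2354) + (5/3 + (4/3)*(-31))) = (696 + 4*√110)*(-169 + (5/3 - 124/3)) = (696 + 4*√110)*(-169 - 119/3) = (696 + 4*√110)*(-626/3) = -145232 - 2504*√110/3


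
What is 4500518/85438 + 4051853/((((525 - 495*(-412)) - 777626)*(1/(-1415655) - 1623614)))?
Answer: 2964485903985136972446614/56277905283166493116789 ≈ 52.676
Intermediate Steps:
4500518/85438 + 4051853/((((525 - 495*(-412)) - 777626)*(1/(-1415655) - 1623614))) = 4500518*(1/85438) + 4051853/((((525 + 203940) - 777626)*(-1/1415655 - 1623614))) = 2250259/42719 + 4051853/(((204465 - 777626)*(-2298477277171/1415655))) = 2250259/42719 + 4051853/((-573161*(-2298477277171/1415655))) = 2250259/42719 + 4051853/(1317397534660607531/1415655) = 2250259/42719 + 4051853*(1415655/1317397534660607531) = 2250259/42719 + 5736025958715/1317397534660607531 = 2964485903985136972446614/56277905283166493116789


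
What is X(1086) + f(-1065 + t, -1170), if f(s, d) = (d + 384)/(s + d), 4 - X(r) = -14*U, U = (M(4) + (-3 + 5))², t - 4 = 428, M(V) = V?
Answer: 305570/601 ≈ 508.44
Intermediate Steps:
t = 432 (t = 4 + 428 = 432)
U = 36 (U = (4 + (-3 + 5))² = (4 + 2)² = 6² = 36)
X(r) = 508 (X(r) = 4 - (-14)*36 = 4 - 1*(-504) = 4 + 504 = 508)
f(s, d) = (384 + d)/(d + s)
X(1086) + f(-1065 + t, -1170) = 508 + (384 - 1170)/(-1170 + (-1065 + 432)) = 508 - 786/(-1170 - 633) = 508 - 786/(-1803) = 508 - 1/1803*(-786) = 508 + 262/601 = 305570/601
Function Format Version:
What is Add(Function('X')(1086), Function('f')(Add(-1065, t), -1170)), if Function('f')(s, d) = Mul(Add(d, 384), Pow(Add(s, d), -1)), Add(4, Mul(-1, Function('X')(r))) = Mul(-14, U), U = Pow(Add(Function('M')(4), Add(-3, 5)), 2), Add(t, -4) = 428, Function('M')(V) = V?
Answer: Rational(305570, 601) ≈ 508.44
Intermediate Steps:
t = 432 (t = Add(4, 428) = 432)
U = 36 (U = Pow(Add(4, Add(-3, 5)), 2) = Pow(Add(4, 2), 2) = Pow(6, 2) = 36)
Function('X')(r) = 508 (Function('X')(r) = Add(4, Mul(-1, Mul(-14, 36))) = Add(4, Mul(-1, -504)) = Add(4, 504) = 508)
Function('f')(s, d) = Mul(Pow(Add(d, s), -1), Add(384, d)) (Function('f')(s, d) = Mul(Add(384, d), Pow(Add(d, s), -1)) = Mul(Pow(Add(d, s), -1), Add(384, d)))
Add(Function('X')(1086), Function('f')(Add(-1065, t), -1170)) = Add(508, Mul(Pow(Add(-1170, Add(-1065, 432)), -1), Add(384, -1170))) = Add(508, Mul(Pow(Add(-1170, -633), -1), -786)) = Add(508, Mul(Pow(-1803, -1), -786)) = Add(508, Mul(Rational(-1, 1803), -786)) = Add(508, Rational(262, 601)) = Rational(305570, 601)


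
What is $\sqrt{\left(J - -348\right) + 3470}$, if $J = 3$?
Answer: $\sqrt{3821} \approx 61.814$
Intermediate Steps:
$\sqrt{\left(J - -348\right) + 3470} = \sqrt{\left(3 - -348\right) + 3470} = \sqrt{\left(3 + 348\right) + 3470} = \sqrt{351 + 3470} = \sqrt{3821}$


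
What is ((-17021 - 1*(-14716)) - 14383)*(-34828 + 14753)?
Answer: 335011600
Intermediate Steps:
((-17021 - 1*(-14716)) - 14383)*(-34828 + 14753) = ((-17021 + 14716) - 14383)*(-20075) = (-2305 - 14383)*(-20075) = -16688*(-20075) = 335011600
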